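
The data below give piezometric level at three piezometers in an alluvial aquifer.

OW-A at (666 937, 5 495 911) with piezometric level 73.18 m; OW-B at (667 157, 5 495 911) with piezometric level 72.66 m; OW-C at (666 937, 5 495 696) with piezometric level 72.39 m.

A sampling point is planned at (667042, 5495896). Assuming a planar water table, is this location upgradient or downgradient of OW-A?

downgradient

∂h/∂x = (72.66 − 73.18) / (667157 − 666937) = -0.002364
∂h/∂y = (72.39 − 73.18) / (5495696 − 5495911) = +0.003674
Head at (667042, 5495896) = 73.18 + (-0.002364)·(105) + (+0.003674)·(-15) = 72.88 m.
That is lower than the 73.18 m at OW-A, so the point is downgradient.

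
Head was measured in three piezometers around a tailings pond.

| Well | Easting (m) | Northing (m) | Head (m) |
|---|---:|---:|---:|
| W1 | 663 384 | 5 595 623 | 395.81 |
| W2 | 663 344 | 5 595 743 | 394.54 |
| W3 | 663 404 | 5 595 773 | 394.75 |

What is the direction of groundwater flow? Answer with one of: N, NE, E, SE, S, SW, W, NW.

Taking W1 as reference: W2−W1 = (-40, 120, -1.27); W3−W1 = (20, 150, -1.06).
Determinant of the coordinate differences = (-40)·150 − 20·120 = -8400.
∂h/∂x = [(-1.27)·150 − (-1.06)·120] / -8400 = +0.007536
∂h/∂y = [(-40)·(-1.06) − 20·(-1.27)] / -8400 = -0.008071
Flow = −∇h = (-0.007536 east, +0.008071 north), which points northwest.

NW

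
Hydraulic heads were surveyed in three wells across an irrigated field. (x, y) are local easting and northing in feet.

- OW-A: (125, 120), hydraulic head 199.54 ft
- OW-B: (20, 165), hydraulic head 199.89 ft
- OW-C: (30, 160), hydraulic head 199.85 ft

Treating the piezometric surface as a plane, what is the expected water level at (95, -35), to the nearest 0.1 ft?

Three-point gradient (reference OW-A): Δ to OW-B = (-105, 45, +0.35), Δ to OW-C = (-95, 40, +0.31).
∂h/∂x = +0.0006667, ∂h/∂y = +0.009333 (det = 75).
h(95, -35) = 199.54 + (+0.0006667)·(-30) + (+0.009333)·(-155) = 199.54 -0.020 -1.447 = 198.073 ft.

198.1 ft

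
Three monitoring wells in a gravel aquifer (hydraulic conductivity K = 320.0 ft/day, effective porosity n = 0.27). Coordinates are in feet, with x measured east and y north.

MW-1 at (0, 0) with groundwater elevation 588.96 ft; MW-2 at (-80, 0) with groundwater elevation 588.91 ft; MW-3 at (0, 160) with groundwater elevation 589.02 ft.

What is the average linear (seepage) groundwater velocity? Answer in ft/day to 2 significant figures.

0.86 ft/day

∂h/∂x = (588.91 − 588.96) / (-80 − 0) = +0.0006250
∂h/∂y = (589.02 − 588.96) / (160 − 0) = +0.0003750
|∇h| = √(0.0006250² + 0.0003750²) = 0.0007289
Seepage velocity v = K·i/n = 320.0 × 0.0007289 / 0.27 = 0.8639 ft/day.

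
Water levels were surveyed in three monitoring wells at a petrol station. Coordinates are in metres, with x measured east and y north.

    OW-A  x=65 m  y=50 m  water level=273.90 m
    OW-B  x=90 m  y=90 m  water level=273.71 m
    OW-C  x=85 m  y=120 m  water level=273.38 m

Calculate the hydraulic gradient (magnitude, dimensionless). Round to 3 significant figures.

Differences from OW-A: to OW-B (Δx, Δy, Δh) = (25, 40, -0.19); to OW-C = (20, 70, -0.52).
Solve a·Δx + b·Δy = Δh: det = 25·70 − 20·40 = 950.
∂h/∂x = [(-0.19)·70 − (-0.52)·40] / 950 = +0.007895
∂h/∂y = [25·(-0.52) − 20·(-0.19)] / 950 = -0.009684
|∇h| = √(0.007895² + -0.009684²) = 0.01249

0.0125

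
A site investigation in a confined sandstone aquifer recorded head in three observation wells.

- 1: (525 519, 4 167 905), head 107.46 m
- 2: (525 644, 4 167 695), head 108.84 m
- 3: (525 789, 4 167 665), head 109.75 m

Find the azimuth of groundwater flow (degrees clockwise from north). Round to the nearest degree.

300°

Taking 1 as reference: 2−1 = (125, -210, +1.38); 3−1 = (270, -240, +2.29).
Determinant of the coordinate differences = 125·(-240) − 270·(-210) = 26700.
∂h/∂x = [(+1.38)·(-240) − (+2.29)·(-210)] / 26700 = +0.005607
∂h/∂y = [125·(+2.29) − 270·(+1.38)] / 26700 = -0.003234
Flow direction (−∇h) has components (-0.005607 E, +0.003234 N).
Azimuth = atan2(E, N) = atan2(-0.005607, +0.003234) = 300.0° ≈ 300°.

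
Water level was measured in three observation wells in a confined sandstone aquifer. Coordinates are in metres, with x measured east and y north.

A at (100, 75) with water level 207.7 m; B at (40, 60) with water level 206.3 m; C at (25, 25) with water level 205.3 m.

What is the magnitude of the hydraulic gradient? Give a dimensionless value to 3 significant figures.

0.0276

With h = a·x + b·y + c and A as origin, the differences give:
  (-60)·a + (-15)·b = -1.4
  (-75)·a + (-50)·b = -2.4
Eliminate b (×(-50) and ×(-15), subtract): 1875·a = 34.00 → a = ∂h/∂x = +0.01813
Back-substitute: b = ∂h/∂y = +0.02080.
|∇h| = √(0.01813² + 0.02080²) = 0.02759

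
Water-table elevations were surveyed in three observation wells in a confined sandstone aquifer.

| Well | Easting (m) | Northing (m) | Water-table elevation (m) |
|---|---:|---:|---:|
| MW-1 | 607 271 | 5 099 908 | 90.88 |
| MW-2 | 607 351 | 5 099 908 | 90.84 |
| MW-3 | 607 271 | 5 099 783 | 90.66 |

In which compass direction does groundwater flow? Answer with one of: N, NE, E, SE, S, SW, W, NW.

∂h/∂x = (90.84 − 90.88) / (607351 − 607271) = -0.0005000
∂h/∂y = (90.66 − 90.88) / (5099783 − 5099908) = +0.001760
Flow = −∇h = (+0.0005000 east, -0.001760 north), which points south.

S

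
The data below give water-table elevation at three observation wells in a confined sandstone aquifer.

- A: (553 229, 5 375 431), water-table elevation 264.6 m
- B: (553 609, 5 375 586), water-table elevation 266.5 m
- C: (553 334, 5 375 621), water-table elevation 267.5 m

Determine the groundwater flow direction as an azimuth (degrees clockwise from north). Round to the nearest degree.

174°

Taking A as reference: B−A = (380, 155, +1.9); C−A = (105, 190, +2.9).
Solve a·Δx + b·Δy = Δh: det = 380·190 − 105·155 = 55925.
∂h/∂x = [(+1.9)·190 − (+2.9)·155] / 55925 = -0.001582
∂h/∂y = [380·(+2.9) − 105·(+1.9)] / 55925 = +0.01614
Flow direction (−∇h) has components (+0.001582 E, -0.01614 N).
Azimuth = atan2(E, N) = atan2(+0.001582, -0.01614) = 174.4° ≈ 174°.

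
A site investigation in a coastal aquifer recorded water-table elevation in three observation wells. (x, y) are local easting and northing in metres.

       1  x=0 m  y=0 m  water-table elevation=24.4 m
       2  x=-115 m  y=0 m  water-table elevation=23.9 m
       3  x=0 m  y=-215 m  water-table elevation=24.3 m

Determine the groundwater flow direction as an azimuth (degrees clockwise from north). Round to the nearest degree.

∂h/∂x = (23.9 − 24.4) / (-115 − 0) = +0.004348
∂h/∂y = (24.3 − 24.4) / (-215 − 0) = +0.0004651
Flow direction (−∇h) has components (-0.004348 E, -0.0004651 N).
Azimuth = atan2(E, N) = atan2(-0.004348, -0.0004651) = 263.9° ≈ 264°.

264°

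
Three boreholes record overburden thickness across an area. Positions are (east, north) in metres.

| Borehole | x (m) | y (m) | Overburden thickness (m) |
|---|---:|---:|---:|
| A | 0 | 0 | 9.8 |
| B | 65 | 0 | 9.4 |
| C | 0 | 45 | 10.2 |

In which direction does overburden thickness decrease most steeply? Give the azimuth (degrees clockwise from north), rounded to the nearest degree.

145°

∂d/∂x = (9.4 − 9.8) / (65 − 0) = -0.006154
∂d/∂y = (10.2 − 9.8) / (45 − 0) = +0.008889
Steepest decrease is along −∇f: components (+0.006154 E, -0.008889 N).
Azimuth = atan2(+0.006154, -0.008889) = 145.3° ≈ 145°.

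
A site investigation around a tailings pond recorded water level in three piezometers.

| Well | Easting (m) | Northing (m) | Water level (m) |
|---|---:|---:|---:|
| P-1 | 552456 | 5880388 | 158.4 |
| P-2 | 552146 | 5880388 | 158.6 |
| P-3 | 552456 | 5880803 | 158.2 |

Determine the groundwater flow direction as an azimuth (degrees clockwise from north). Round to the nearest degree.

053°

∂h/∂x = (158.6 − 158.4) / (552146 − 552456) = -0.0006452
∂h/∂y = (158.2 − 158.4) / (5880803 − 5880388) = -0.0004819
Flow direction (−∇h) has components (+0.0006452 E, +0.0004819 N).
Azimuth = atan2(E, N) = atan2(+0.0006452, +0.0004819) = 53.2° ≈ 053°.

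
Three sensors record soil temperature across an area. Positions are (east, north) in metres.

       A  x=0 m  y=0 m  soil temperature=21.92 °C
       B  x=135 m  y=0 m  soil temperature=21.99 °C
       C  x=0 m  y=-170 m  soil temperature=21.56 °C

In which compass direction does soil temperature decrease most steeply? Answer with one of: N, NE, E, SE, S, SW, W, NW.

S

∂T/∂x = (21.99 − 21.92) / (135 − 0) = +0.0005185
∂T/∂y = (21.56 − 21.92) / (-170 − 0) = +0.002118
Steepest decrease is along −∇f = (-0.0005185 E, -0.002118 N) → south.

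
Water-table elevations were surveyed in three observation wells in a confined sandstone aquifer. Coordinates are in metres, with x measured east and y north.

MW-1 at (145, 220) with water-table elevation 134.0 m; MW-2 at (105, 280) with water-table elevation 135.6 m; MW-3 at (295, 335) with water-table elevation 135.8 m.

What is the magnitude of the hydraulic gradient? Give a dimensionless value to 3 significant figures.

Differences from MW-1: to MW-2 (Δx, Δy, Δh) = (-40, 60, +1.6); to MW-3 = (150, 115, +1.8).
Determinant of the coordinate differences = (-40)·115 − 150·60 = -13600.
∂h/∂x = [(+1.6)·115 − (+1.8)·60] / -13600 = -0.005588
∂h/∂y = [(-40)·(+1.8) − 150·(+1.6)] / -13600 = +0.02294
|∇h| = √(-0.005588² + 0.02294²) = 0.02361

0.0236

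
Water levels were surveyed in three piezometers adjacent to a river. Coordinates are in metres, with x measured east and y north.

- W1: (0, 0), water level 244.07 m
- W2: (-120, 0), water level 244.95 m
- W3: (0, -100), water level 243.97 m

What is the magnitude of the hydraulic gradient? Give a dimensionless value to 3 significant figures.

∂h/∂x = (244.95 − 244.07) / (-120 − 0) = -0.007333
∂h/∂y = (243.97 − 244.07) / (-100 − 0) = +0.0010000
|∇h| = √(-0.007333² + 0.0010000²) = 0.007401

0.00740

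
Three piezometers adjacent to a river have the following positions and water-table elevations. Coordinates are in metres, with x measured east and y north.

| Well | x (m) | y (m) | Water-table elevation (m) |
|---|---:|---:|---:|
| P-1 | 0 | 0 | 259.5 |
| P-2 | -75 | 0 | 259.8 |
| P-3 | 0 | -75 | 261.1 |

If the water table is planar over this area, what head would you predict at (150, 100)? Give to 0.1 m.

256.8 m

∂h/∂x = (259.8 − 259.5) / (-75 − 0) = -0.004000
∂h/∂y = (261.1 − 259.5) / (-75 − 0) = -0.02133
h(150, 100) = 259.5 + (-0.004000)·(150) + (-0.02133)·(100) = 259.5 -0.600 -2.133 = 256.767 m.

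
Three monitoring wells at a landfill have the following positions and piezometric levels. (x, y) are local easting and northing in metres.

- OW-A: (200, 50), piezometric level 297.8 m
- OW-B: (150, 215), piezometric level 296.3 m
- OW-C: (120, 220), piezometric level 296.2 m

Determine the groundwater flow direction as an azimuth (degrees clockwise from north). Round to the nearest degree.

347°

Differences from OW-A: to OW-B (Δx, Δy, Δh) = (-50, 165, -1.5); to OW-C = (-80, 170, -1.6).
Determinant of the coordinate differences = (-50)·170 − (-80)·165 = 4700.
∂h/∂x = [(-1.5)·170 − (-1.6)·165] / 4700 = +0.001915
∂h/∂y = [(-50)·(-1.6) − (-80)·(-1.5)] / 4700 = -0.008511
Flow direction (−∇h) has components (-0.001915 E, +0.008511 N).
Azimuth = atan2(E, N) = atan2(-0.001915, +0.008511) = 347.3° ≈ 347°.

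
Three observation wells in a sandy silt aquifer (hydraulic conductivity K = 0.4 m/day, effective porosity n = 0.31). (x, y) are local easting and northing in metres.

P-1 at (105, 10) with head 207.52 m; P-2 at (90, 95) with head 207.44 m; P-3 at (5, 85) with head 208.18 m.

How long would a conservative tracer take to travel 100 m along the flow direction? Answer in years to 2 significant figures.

With h = a·x + b·y + c and P-1 as origin, the differences give:
  (-15)·a + 85·b = -0.08
  (-100)·a + 75·b = +0.66
Eliminate b (×75 and ×85, subtract): 7375·a = -62.100 → a = ∂h/∂x = -0.008420
Back-substitute: b = ∂h/∂y = -0.002427.
|∇h| = √(-0.008420² + -0.002427²) = 0.008763
Seepage velocity v = K·i/n = 0.4 × 0.008763 / 0.31 = 0.01131 m/day.
t = 100 / 0.01131 = 8842 days = 24.2 years.

24 years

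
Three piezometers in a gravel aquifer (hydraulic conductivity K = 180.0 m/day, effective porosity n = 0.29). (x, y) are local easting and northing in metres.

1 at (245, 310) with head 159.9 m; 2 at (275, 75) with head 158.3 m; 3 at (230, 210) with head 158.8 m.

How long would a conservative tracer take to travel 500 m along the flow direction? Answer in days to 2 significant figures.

Three-point gradient (reference 1): Δ to 2 = (30, -235, -1.6), Δ to 3 = (-15, -100, -1.1).
∂h/∂x = +0.01510, ∂h/∂y = +0.008736 (det = -6525).
|∇h| = √(0.01510² + 0.008736²) = 0.01744
Seepage velocity v = K·i/n = 180.0 × 0.01744 / 0.29 = 10.82 m/day.
t = 500 / 10.82 = 46.21 days.

46 days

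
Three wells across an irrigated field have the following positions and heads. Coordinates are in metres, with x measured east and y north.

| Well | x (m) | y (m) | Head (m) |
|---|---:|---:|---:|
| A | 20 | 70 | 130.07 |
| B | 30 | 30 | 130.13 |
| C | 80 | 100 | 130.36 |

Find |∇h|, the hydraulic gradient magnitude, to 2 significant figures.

With h = a·x + b·y + c and A as origin, the differences give:
  10·a + (-40)·b = +0.06
  60·a + 30·b = +0.29
Eliminate b (×30 and ×(-40), subtract): 2700·a = 13.400 → a = ∂h/∂x = +0.004963
Back-substitute: b = ∂h/∂y = -0.0002593.
|∇h| = √(0.004963² + -0.0002593²) = 0.00497

0.0050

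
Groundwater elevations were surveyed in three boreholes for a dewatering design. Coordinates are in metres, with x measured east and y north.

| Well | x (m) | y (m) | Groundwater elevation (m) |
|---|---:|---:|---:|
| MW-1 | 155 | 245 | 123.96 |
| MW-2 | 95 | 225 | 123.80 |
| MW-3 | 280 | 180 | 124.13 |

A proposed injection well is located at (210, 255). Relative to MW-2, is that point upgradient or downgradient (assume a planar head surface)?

With h = a·x + b·y + c and MW-1 as origin, the differences give:
  (-60)·a + (-20)·b = -0.16
  125·a + (-65)·b = +0.17
Eliminate b (×(-65) and ×(-20), subtract): 6400·a = 13.800 → a = ∂h/∂x = +0.002156
Back-substitute: b = ∂h/∂y = +0.001531.
Head at (210, 255) = 123.96 + (+0.002156)·(55) + (+0.001531)·(10) = 124.09 m.
That is higher than the 123.80 m at MW-2, so the point is upgradient.

upgradient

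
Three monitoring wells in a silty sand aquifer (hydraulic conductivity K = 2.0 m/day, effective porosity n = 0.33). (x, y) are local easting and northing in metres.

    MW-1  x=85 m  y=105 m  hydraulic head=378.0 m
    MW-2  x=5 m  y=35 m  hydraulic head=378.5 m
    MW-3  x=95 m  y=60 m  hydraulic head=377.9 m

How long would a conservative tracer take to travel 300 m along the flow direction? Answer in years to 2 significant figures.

Differences from MW-1: to MW-2 (Δx, Δy, Δh) = (-80, -70, +0.5); to MW-3 = (10, -45, -0.1).
Solve a·Δx + b·Δy = Δh: det = (-80)·(-45) − 10·(-70) = 4300.
∂h/∂x = [(+0.5)·(-45) − (-0.1)·(-70)] / 4300 = -0.006860
∂h/∂y = [(-80)·(-0.1) − 10·(+0.5)] / 4300 = +0.0006977
|∇h| = √(-0.006860² + 0.0006977²) = 0.006895
Seepage velocity v = K·i/n = 2.0 × 0.006895 / 0.33 = 0.04179 m/day.
t = 300 / 0.04179 = 7179 days = 19.7 years.

20 years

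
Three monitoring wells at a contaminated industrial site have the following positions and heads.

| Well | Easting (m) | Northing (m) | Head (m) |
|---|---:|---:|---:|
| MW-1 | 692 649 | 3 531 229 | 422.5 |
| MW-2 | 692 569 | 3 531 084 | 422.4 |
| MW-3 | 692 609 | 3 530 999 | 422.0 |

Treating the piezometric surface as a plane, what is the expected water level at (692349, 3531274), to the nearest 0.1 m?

Taking MW-1 as reference: MW-2−MW-1 = (-80, -145, -0.1); MW-3−MW-1 = (-40, -230, -0.5).
Determinant of the coordinate differences = (-80)·(-230) − (-40)·(-145) = 12600.
∂h/∂x = [(-0.1)·(-230) − (-0.5)·(-145)] / 12600 = -0.003929
∂h/∂y = [(-80)·(-0.5) − (-40)·(-0.1)] / 12600 = +0.002857
h(692349, 3531274) = 422.5 + (-0.003929)·(-300) + (+0.002857)·(45) = 422.5 +1.179 +0.129 = 423.807 m.

423.8 m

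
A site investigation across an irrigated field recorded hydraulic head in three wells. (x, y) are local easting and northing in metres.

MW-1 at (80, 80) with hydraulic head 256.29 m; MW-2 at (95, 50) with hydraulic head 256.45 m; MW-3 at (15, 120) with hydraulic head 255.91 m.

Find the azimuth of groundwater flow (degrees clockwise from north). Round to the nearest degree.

Taking MW-1 as reference: MW-2−MW-1 = (15, -30, +0.16); MW-3−MW-1 = (-65, 40, -0.38).
Determinant of the coordinate differences = 15·40 − (-65)·(-30) = -1350.
∂h/∂x = [(+0.16)·40 − (-0.38)·(-30)] / -1350 = +0.003704
∂h/∂y = [15·(-0.38) − (-65)·(+0.16)] / -1350 = -0.003481
Flow direction (−∇h) has components (-0.003704 E, +0.003481 N).
Azimuth = atan2(E, N) = atan2(-0.003704, +0.003481) = 313.2° ≈ 313°.

313°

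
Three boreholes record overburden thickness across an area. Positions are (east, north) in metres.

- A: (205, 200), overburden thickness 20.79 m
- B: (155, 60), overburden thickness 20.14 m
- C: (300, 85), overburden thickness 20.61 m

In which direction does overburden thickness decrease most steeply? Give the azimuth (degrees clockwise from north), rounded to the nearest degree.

Three-point gradient (reference A): Δ to B = (-50, -140, -0.65), Δ to C = (95, -115, -0.18).
∂d/∂x = +0.002601, ∂d/∂y = +0.003714 (det = 19050).
Steepest decrease is along −∇f: components (-0.002601 E, -0.003714 N).
Azimuth = atan2(-0.002601, -0.003714) = 215.0° ≈ 215°.

215°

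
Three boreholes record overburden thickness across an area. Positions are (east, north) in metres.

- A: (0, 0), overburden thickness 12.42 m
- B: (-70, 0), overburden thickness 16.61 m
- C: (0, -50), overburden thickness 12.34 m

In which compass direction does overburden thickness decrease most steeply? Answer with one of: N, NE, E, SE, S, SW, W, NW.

E

∂d/∂x = (16.61 − 12.42) / (-70 − 0) = -0.05986
∂d/∂y = (12.34 − 12.42) / (-50 − 0) = +0.001600
Steepest decrease is along −∇f = (+0.05986 E, -0.001600 N) → east.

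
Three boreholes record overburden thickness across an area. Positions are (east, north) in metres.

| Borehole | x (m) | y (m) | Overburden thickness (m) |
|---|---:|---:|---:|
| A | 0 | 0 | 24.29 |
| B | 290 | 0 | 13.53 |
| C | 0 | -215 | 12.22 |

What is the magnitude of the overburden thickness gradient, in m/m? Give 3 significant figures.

0.0673 m/m

∂d/∂x = (13.53 − 24.29) / (290 − 0) = -0.03710
∂d/∂y = (12.22 − 24.29) / (-215 − 0) = +0.05614
|∇f| = √(-0.03710² + 0.05614²) = 0.06729 m/m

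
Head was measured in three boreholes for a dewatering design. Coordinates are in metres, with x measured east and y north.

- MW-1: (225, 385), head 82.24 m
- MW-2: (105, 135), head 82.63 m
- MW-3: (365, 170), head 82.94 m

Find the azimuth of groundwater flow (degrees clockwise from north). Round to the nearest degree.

Differences from MW-1: to MW-2 (Δx, Δy, Δh) = (-120, -250, +0.39); to MW-3 = (140, -215, +0.70).
Determinant of the coordinate differences = (-120)·(-215) − 140·(-250) = 60800.
∂h/∂x = [(+0.39)·(-215) − (+0.70)·(-250)] / 60800 = +0.001499
∂h/∂y = [(-120)·(+0.70) − 140·(+0.39)] / 60800 = -0.002280
Flow direction (−∇h) has components (-0.001499 E, +0.002280 N).
Azimuth = atan2(E, N) = atan2(-0.001499, +0.002280) = 326.7° ≈ 327°.

327°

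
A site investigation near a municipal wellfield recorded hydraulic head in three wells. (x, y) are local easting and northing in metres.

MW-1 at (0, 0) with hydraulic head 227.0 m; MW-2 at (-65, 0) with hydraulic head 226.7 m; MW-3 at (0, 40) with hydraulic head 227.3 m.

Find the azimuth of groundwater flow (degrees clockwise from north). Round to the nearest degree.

212°

∂h/∂x = (226.7 − 227.0) / (-65 − 0) = +0.004615
∂h/∂y = (227.3 − 227.0) / (40 − 0) = +0.007500
Flow direction (−∇h) has components (-0.004615 E, -0.007500 N).
Azimuth = atan2(E, N) = atan2(-0.004615, -0.007500) = 211.6° ≈ 212°.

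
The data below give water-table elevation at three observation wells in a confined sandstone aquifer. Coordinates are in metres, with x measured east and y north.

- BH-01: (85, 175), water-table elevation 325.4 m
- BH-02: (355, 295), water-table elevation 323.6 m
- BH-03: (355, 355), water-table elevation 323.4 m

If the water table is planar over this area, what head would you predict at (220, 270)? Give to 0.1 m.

Taking BH-01 as reference: BH-02−BH-01 = (270, 120, -1.8); BH-03−BH-01 = (270, 180, -2.0).
Determinant of the coordinate differences = 270·180 − 270·120 = 16200.
∂h/∂x = [(-1.8)·180 − (-2.0)·120] / 16200 = -0.005185
∂h/∂y = [270·(-2.0) − 270·(-1.8)] / 16200 = -0.003333
h(220, 270) = 325.4 + (-0.005185)·(135) + (-0.003333)·(95) = 325.4 -0.700 -0.317 = 324.383 m.

324.4 m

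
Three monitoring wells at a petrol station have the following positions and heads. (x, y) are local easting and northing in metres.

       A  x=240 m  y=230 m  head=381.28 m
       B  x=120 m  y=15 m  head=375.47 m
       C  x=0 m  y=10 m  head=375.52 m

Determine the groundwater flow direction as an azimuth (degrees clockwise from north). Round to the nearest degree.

Three-point gradient (reference A): Δ to B = (-120, -215, -5.81), Δ to C = (-240, -220, -5.76).
∂h/∂x = -0.001579, ∂h/∂y = +0.02790 (det = -25200).
Flow direction (−∇h) has components (+0.001579 E, -0.02790 N).
Azimuth = atan2(E, N) = atan2(+0.001579, -0.02790) = 176.8° ≈ 177°.

177°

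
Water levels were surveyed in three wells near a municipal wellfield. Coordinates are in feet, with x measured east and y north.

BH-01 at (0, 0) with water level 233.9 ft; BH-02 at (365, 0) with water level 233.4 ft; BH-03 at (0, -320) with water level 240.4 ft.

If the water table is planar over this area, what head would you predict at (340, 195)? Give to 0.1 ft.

∂h/∂x = (233.4 − 233.9) / (365 − 0) = -0.001370
∂h/∂y = (240.4 − 233.9) / (-320 − 0) = -0.02031
h(340, 195) = 233.9 + (-0.001370)·(340) + (-0.02031)·(195) = 233.9 -0.466 -3.961 = 229.473 ft.

229.5 ft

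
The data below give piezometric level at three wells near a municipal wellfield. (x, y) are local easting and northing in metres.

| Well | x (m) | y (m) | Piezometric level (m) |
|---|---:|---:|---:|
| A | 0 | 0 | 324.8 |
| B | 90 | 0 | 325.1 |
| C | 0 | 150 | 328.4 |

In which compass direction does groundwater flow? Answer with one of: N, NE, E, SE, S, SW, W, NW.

S

∂h/∂x = (325.1 − 324.8) / (90 − 0) = +0.003333
∂h/∂y = (328.4 − 324.8) / (150 − 0) = +0.02400
Flow = −∇h = (-0.003333 east, -0.02400 north), which points south.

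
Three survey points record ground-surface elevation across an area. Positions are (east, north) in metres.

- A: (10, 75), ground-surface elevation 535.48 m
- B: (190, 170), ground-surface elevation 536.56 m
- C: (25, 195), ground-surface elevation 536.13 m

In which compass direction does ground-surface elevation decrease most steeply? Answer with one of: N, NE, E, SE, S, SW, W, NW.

SW

Differences from A: to B (Δx, Δy, Δh) = (180, 95, +1.08); to C = (15, 120, +0.65).
Determinant of the coordinate differences = 180·120 − 15·95 = 20175.
∂z/∂x = [(+1.08)·120 − (+0.65)·95] / 20175 = +0.003363
∂z/∂y = [180·(+0.65) − 15·(+1.08)] / 20175 = +0.004996
Steepest decrease is along −∇f = (-0.003363 E, -0.004996 N) → southwest.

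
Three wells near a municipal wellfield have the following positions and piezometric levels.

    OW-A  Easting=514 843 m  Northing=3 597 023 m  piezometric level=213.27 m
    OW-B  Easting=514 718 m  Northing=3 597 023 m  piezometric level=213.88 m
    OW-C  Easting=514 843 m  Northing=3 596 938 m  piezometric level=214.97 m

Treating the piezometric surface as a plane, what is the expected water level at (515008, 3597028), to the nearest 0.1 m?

∂h/∂x = (213.88 − 213.27) / (514718 − 514843) = -0.004880
∂h/∂y = (214.97 − 213.27) / (3596938 − 3597023) = -0.02000
h(515008, 3597028) = 213.27 + (-0.004880)·(165) + (-0.02000)·(5) = 213.27 -0.805 -0.100 = 212.365 m.

212.4 m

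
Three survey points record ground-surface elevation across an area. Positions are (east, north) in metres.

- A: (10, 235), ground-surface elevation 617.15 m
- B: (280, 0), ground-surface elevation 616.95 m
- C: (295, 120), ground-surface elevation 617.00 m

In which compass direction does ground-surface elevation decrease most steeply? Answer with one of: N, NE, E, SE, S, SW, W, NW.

Differences from A: to B (Δx, Δy, Δh) = (270, -235, -0.20); to C = (285, -115, -0.15).
Solve a·Δx + b·Δy = Δz: det = 270·(-115) − 285·(-235) = 35925.
∂z/∂x = [(-0.20)·(-115) − (-0.15)·(-235)] / 35925 = -0.0003410
∂z/∂y = [270·(-0.15) − 285·(-0.20)] / 35925 = +0.0004593
Steepest decrease is along −∇f = (+0.0003410 E, -0.0004593 N) → southeast.

SE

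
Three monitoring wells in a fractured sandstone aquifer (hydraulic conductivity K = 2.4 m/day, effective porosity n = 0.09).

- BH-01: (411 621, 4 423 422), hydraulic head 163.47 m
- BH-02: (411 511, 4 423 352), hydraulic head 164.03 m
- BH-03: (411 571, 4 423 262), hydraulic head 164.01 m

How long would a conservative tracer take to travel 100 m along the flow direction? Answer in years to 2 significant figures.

Taking BH-01 as reference: BH-02−BH-01 = (-110, -70, +0.56); BH-03−BH-01 = (-50, -160, +0.54).
Solve a·Δx + b·Δy = Δh: det = (-110)·(-160) − (-50)·(-70) = 14100.
∂h/∂x = [(+0.56)·(-160) − (+0.54)·(-70)] / 14100 = -0.003674
∂h/∂y = [(-110)·(+0.54) − (-50)·(+0.56)] / 14100 = -0.002227
|∇h| = √(-0.003674² + -0.002227²) = 0.004296
Seepage velocity v = K·i/n = 2.4 × 0.004296 / 0.09 = 0.1146 m/day.
t = 100 / 0.1146 = 872.6 days = 2.39 years.

2.4 years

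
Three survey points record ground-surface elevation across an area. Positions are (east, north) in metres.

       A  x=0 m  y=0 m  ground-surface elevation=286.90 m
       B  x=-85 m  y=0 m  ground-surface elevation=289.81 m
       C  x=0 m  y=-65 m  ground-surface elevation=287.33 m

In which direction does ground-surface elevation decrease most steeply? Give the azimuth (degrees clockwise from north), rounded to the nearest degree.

079°

∂z/∂x = (289.81 − 286.90) / (-85 − 0) = -0.03424
∂z/∂y = (287.33 − 286.90) / (-65 − 0) = -0.006615
Steepest decrease is along −∇f: components (+0.03424 E, +0.006615 N).
Azimuth = atan2(+0.03424, +0.006615) = 79.1° ≈ 079°.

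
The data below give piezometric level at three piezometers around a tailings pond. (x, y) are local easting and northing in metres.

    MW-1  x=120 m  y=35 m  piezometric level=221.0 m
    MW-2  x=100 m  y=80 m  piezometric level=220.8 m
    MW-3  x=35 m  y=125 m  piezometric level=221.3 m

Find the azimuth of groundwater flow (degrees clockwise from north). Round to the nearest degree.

054°

Three-point gradient (reference MW-1): Δ to MW-2 = (-20, 45, -0.2), Δ to MW-3 = (-85, 90, +0.3).
∂h/∂x = -0.01556, ∂h/∂y = -0.01136 (det = 2025).
Flow direction (−∇h) has components (+0.01556 E, +0.01136 N).
Azimuth = atan2(E, N) = atan2(+0.01556, +0.01136) = 53.9° ≈ 054°.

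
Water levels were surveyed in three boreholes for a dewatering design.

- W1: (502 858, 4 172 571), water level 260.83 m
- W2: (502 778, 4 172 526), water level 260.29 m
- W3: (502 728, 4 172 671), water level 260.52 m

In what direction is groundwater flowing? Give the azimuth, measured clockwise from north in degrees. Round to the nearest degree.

236°

With h = a·x + b·y + c and W1 as origin, the differences give:
  (-80)·a + (-45)·b = -0.54
  (-130)·a + 100·b = -0.31
Eliminate b (×100 and ×(-45), subtract): -13850·a = -67.950 → a = ∂h/∂x = +0.004906
Back-substitute: b = ∂h/∂y = +0.003278.
Flow direction (−∇h) has components (-0.004906 E, -0.003278 N).
Azimuth = atan2(E, N) = atan2(-0.004906, -0.003278) = 236.3° ≈ 236°.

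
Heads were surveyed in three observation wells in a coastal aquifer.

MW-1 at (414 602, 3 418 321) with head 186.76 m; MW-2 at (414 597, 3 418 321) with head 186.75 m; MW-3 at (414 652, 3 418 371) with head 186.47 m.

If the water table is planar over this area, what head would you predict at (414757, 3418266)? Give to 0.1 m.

187.5 m

Three-point gradient (reference MW-1): Δ to MW-2 = (-5, 0, -0.01), Δ to MW-3 = (50, 50, -0.29).
∂h/∂x = +0.002000, ∂h/∂y = -0.007800 (det = -250).
h(414757, 3418266) = 186.76 + (+0.002000)·(155) + (-0.007800)·(-55) = 186.76 +0.310 +0.429 = 187.499 m.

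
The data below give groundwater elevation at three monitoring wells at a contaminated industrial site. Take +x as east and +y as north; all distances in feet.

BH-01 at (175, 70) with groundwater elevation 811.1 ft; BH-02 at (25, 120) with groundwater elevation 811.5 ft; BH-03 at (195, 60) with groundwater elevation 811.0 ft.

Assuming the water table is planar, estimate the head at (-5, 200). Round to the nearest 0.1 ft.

812.6 ft

Three-point gradient (reference BH-01): Δ to BH-02 = (-150, 50, +0.4), Δ to BH-03 = (20, -10, -0.1).
∂h/∂x = +0.002000, ∂h/∂y = +0.01400 (det = 500).
h(-5, 200) = 811.1 + (+0.002000)·(-180) + (+0.01400)·(130) = 811.1 -0.360 +1.820 = 812.560 ft.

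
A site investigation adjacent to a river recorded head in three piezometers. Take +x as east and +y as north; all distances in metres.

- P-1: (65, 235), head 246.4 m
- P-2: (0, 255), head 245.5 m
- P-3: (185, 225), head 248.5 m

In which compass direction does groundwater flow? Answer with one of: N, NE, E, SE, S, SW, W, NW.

SW

Differences from P-1: to P-2 (Δx, Δy, Δh) = (-65, 20, -0.9); to P-3 = (120, -10, +2.1).
Solve a·Δx + b·Δy = Δh: det = (-65)·(-10) − 120·20 = -1750.
∂h/∂x = [(-0.9)·(-10) − (+2.1)·20] / -1750 = +0.01886
∂h/∂y = [(-65)·(+2.1) − 120·(-0.9)] / -1750 = +0.01629
Flow = −∇h = (-0.01886 east, -0.01629 north), which points southwest.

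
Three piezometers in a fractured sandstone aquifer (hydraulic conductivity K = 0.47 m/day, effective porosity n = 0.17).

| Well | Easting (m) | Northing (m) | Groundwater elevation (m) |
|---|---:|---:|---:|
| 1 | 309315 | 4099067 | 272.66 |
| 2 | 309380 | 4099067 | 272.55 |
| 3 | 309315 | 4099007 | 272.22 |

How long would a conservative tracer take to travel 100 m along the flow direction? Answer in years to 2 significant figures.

13 years

∂h/∂x = (272.55 − 272.66) / (309380 − 309315) = -0.001692
∂h/∂y = (272.22 − 272.66) / (4099007 − 4099067) = +0.007333
|∇h| = √(-0.001692² + 0.007333²) = 0.007526
Seepage velocity v = K·i/n = 0.47 × 0.007526 / 0.17 = 0.02081 m/day.
t = 100 / 0.02081 = 4805 days = 13.2 years.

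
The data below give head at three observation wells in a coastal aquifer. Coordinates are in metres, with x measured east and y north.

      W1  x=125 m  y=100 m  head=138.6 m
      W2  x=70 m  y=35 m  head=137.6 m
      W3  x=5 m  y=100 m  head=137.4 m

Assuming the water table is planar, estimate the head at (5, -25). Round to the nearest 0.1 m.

136.5 m

Three-point gradient (reference W1): Δ to W2 = (-55, -65, -1.0), Δ to W3 = (-120, 0, -1.2).
∂h/∂x = +0.010000, ∂h/∂y = +0.006923 (det = -7800).
h(5, -25) = 138.6 + (+0.010000)·(-120) + (+0.006923)·(-125) = 138.6 -1.200 -0.865 = 136.535 m.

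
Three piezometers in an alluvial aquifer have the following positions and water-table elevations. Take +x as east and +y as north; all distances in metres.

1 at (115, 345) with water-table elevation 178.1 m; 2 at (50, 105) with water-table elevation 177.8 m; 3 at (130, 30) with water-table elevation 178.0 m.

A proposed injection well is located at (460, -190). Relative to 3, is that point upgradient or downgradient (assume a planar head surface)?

With h = a·x + b·y + c and 1 as origin, the differences give:
  (-65)·a + (-240)·b = -0.3
  15·a + (-315)·b = -0.1
Eliminate b (×(-315) and ×(-240), subtract): 24075·a = 70.50 → a = ∂h/∂x = +0.002928
Back-substitute: b = ∂h/∂y = +0.0004569.
Head at (460, -190) = 178.1 + (+0.002928)·(345) + (+0.0004569)·(-535) = 178.87 m.
That is higher than the 178.0 m at 3, so the point is upgradient.

upgradient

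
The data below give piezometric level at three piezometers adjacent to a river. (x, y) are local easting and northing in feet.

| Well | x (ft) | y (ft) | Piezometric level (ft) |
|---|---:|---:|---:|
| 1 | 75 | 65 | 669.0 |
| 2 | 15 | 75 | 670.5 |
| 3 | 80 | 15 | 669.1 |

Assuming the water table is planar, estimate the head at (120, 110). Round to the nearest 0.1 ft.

667.6 ft

Taking 1 as reference: 2−1 = (-60, 10, +1.5); 3−1 = (5, -50, +0.1).
Determinant of the coordinate differences = (-60)·(-50) − 5·10 = 2950.
∂h/∂x = [(+1.5)·(-50) − (+0.1)·10] / 2950 = -0.02576
∂h/∂y = [(-60)·(+0.1) − 5·(+1.5)] / 2950 = -0.004576
h(120, 110) = 669.0 + (-0.02576)·(45) + (-0.004576)·(45) = 669.0 -1.159 -0.206 = 667.635 ft.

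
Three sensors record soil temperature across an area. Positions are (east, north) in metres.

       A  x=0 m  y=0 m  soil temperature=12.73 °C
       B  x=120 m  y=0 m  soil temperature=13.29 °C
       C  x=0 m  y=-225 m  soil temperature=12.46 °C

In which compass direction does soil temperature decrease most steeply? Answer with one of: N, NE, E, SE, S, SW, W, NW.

W

∂T/∂x = (13.29 − 12.73) / (120 − 0) = +0.004667
∂T/∂y = (12.46 − 12.73) / (-225 − 0) = +0.001200
Steepest decrease is along −∇f = (-0.004667 E, -0.001200 N) → west.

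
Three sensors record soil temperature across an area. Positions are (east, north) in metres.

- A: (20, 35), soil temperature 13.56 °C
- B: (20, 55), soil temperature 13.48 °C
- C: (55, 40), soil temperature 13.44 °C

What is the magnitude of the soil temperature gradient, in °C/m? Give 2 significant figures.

With T = a·x + b·y + c and A as origin, the differences give:
  0·a + 20·b = -0.08
  35·a + 5·b = -0.12
Eliminate b (×5 and ×20, subtract): -700·a = 2.000 → a = ∂T/∂x = -0.002857
Back-substitute: b = ∂T/∂y = -0.004000.
|∇f| = √(-0.002857² + -0.004000²) = 0.004916 °C/m

0.0049 °C/m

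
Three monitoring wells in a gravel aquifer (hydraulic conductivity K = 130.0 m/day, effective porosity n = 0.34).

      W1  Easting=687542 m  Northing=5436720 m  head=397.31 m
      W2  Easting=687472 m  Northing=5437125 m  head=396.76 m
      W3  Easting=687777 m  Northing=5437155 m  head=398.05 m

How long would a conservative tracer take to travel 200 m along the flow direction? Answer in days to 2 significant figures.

Taking W1 as reference: W2−W1 = (-70, 405, -0.55); W3−W1 = (235, 435, +0.74).
Solve a·Δx + b·Δy = Δh: det = (-70)·435 − 235·405 = -125625.
∂h/∂x = [(-0.55)·435 − (+0.74)·405] / -125625 = +0.004290
∂h/∂y = [(-70)·(+0.74) − 235·(-0.55)] / -125625 = -0.0006165
|∇h| = √(0.004290² + -0.0006165²) = 0.004334
Seepage velocity v = K·i/n = 130.0 × 0.004334 / 0.34 = 1.657 m/day.
t = 200 / 1.657 = 120.7 days.

120 days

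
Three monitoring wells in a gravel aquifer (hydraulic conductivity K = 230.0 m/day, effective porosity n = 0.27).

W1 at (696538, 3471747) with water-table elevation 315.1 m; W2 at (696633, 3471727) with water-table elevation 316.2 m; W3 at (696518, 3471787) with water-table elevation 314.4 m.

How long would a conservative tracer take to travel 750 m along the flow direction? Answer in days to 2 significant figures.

56 days

With h = a·x + b·y + c and W1 as origin, the differences give:
  95·a + (-20)·b = +1.1
  (-20)·a + 40·b = -0.7
Eliminate b (×40 and ×(-20), subtract): 3400·a = 30.00 → a = ∂h/∂x = +0.008824
Back-substitute: b = ∂h/∂y = -0.01309.
|∇h| = √(0.008824² + -0.01309²) = 0.01579
Seepage velocity v = K·i/n = 230.0 × 0.01579 / 0.27 = 13.45 m/day.
t = 750 / 13.45 = 55.76 days.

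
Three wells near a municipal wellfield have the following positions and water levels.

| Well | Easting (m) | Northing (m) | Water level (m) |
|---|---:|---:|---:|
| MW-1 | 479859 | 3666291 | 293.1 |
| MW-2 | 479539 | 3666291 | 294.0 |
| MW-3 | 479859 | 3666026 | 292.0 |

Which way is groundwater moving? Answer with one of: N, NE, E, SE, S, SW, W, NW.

∂h/∂x = (294.0 − 293.1) / (479539 − 479859) = -0.002812
∂h/∂y = (292.0 − 293.1) / (3666026 − 3666291) = +0.004151
Flow = −∇h = (+0.002812 east, -0.004151 north), which points southeast.

SE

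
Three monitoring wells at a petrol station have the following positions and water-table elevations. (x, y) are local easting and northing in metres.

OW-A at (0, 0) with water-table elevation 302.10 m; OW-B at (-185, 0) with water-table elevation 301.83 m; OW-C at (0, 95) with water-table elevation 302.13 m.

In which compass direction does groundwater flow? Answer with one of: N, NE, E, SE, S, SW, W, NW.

W

∂h/∂x = (301.83 − 302.10) / (-185 − 0) = +0.001459
∂h/∂y = (302.13 − 302.10) / (95 − 0) = +0.0003158
Flow = −∇h = (-0.001459 east, -0.0003158 north), which points west.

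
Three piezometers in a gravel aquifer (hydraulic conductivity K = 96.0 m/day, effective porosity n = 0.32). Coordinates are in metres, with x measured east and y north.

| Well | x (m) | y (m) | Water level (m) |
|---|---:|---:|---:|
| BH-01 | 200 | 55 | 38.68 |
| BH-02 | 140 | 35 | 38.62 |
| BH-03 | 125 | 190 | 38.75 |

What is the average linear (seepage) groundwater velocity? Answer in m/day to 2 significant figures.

Taking BH-01 as reference: BH-02−BH-01 = (-60, -20, -0.06); BH-03−BH-01 = (-75, 135, +0.07).
Solve a·Δx + b·Δy = Δh: det = (-60)·135 − (-75)·(-20) = -9600.
∂h/∂x = [(-0.06)·135 − (+0.07)·(-20)] / -9600 = +0.0006979
∂h/∂y = [(-60)·(+0.07) − (-75)·(-0.06)] / -9600 = +0.0009063
|∇h| = √(0.0006979² + 0.0009063²) = 0.001144
Seepage velocity v = K·i/n = 96.0 × 0.001144 / 0.32 = 0.3432 m/day.

0.34 m/day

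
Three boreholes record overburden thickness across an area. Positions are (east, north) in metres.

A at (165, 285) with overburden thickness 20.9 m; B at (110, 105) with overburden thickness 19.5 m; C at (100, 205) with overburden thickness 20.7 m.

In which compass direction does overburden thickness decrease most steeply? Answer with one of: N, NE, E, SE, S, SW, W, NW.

Differences from A: to B (Δx, Δy, Δh) = (-55, -180, -1.4); to C = (-65, -80, -0.2).
Solve a·Δx + b·Δy = Δd: det = (-55)·(-80) − (-65)·(-180) = -7300.
∂d/∂x = [(-1.4)·(-80) − (-0.2)·(-180)] / -7300 = -0.01041
∂d/∂y = [(-55)·(-0.2) − (-65)·(-1.4)] / -7300 = +0.01096
Steepest decrease is along −∇f = (+0.01041 E, -0.01096 N) → southeast.

SE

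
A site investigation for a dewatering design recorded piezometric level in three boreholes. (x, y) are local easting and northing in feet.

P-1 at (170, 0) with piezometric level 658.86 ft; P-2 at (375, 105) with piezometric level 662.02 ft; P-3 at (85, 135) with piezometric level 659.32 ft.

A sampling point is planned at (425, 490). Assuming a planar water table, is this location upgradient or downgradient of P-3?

upgradient

Three-point gradient (reference P-1): Δ to P-2 = (205, 105, +3.16), Δ to P-3 = (-85, 135, +0.46).
∂h/∂x = +0.01034, ∂h/∂y = +0.009915 (det = 36600).
Head at (425, 490) = 658.86 + (+0.01034)·(255) + (+0.009915)·(490) = 666.35 ft.
That is higher than the 659.32 ft at P-3, so the point is upgradient.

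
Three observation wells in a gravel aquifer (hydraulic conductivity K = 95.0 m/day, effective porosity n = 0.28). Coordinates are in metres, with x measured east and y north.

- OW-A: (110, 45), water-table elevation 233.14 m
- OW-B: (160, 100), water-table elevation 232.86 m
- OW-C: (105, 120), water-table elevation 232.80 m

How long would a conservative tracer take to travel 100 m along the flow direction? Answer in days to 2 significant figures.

64 days

Three-point gradient (reference OW-A): Δ to OW-B = (50, 55, -0.28), Δ to OW-C = (-5, 75, -0.34).
∂h/∂x = -0.0005714, ∂h/∂y = -0.004571 (det = 4025).
|∇h| = √(-0.0005714² + -0.004571²) = 0.004607
Seepage velocity v = K·i/n = 95.0 × 0.004607 / 0.28 = 1.563 m/day.
t = 100 / 1.563 = 63.98 days.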